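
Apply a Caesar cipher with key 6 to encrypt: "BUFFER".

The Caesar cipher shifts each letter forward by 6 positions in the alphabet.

Step 1: For each letter, shift forward by 6 positions (mod 26).
  B (position 1) -> position (1+6) mod 26 = 7 -> H
  U (position 20) -> position (20+6) mod 26 = 0 -> A
  F (position 5) -> position (5+6) mod 26 = 11 -> L
  F (position 5) -> position (5+6) mod 26 = 11 -> L
  E (position 4) -> position (4+6) mod 26 = 10 -> K
  R (position 17) -> position (17+6) mod 26 = 23 -> X
Result: HALLKX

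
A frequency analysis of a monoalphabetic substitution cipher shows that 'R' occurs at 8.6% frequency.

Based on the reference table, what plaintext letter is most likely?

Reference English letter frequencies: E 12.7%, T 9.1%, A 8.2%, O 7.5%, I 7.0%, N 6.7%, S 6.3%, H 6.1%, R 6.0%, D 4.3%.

Step 1: The observed frequency is 8.6%.
Step 2: Compare with English frequencies:
  E: 12.7% (difference: 4.1%)
  T: 9.1% (difference: 0.5%)
  A: 8.2% (difference: 0.4%) <-- closest
  O: 7.5% (difference: 1.1%)
  I: 7.0% (difference: 1.6%)
  N: 6.7% (difference: 1.9%)
  S: 6.3% (difference: 2.3%)
  H: 6.1% (difference: 2.5%)
  R: 6.0% (difference: 2.6%)
  D: 4.3% (difference: 4.3%)
Step 3: 'R' most likely represents 'A' (frequency 8.2%).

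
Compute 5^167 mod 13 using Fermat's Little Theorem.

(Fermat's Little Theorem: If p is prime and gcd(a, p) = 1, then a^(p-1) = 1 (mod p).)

Step 1: Since 13 is prime, by Fermat's Little Theorem: 5^12 = 1 (mod 13).
Step 2: Reduce exponent: 167 mod 12 = 11.
Step 3: So 5^167 = 5^11 (mod 13).
Step 4: 5^11 mod 13 = 8.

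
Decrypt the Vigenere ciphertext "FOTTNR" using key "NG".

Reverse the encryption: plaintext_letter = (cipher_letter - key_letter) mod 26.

Step 1: Extend key: NGNGNG
Step 2: Decrypt each letter (c - k) mod 26:
  F(5) - N(13) = (5-13) mod 26 = 18 = S
  O(14) - G(6) = (14-6) mod 26 = 8 = I
  T(19) - N(13) = (19-13) mod 26 = 6 = G
  T(19) - G(6) = (19-6) mod 26 = 13 = N
  N(13) - N(13) = (13-13) mod 26 = 0 = A
  R(17) - G(6) = (17-6) mod 26 = 11 = L
Plaintext: SIGNAL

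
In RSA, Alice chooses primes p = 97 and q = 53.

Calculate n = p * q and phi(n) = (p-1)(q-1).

Step 1: n = p * q = 97 * 53 = 5141.
Step 2: phi(n) = (p-1)(q-1) = 96 * 52 = 4992.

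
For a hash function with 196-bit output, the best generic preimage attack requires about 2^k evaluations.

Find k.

Step 1: The hash has a 196-bit output.
Step 2: Preimage resistance means: given a digest h(x), it should be infeasible to find any input that hashes to it.
With a 196-bit output there are 2^196 possible digests, so a generic brute-force preimage search costs about 2^196 evaluations.
Step 3: Security level = 196 bits.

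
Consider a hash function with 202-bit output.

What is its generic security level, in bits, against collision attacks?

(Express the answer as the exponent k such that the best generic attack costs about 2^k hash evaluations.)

Step 1: The hash has a 202-bit output.
Step 2: Collision resistance means it should be infeasible to find any x != y with h(x) = h(y).
By the birthday bound, a generic collision search succeeds after about sqrt(2^202) = 2^(202/2) = 2^101 evaluations.
Step 3: Security level = 101 bits.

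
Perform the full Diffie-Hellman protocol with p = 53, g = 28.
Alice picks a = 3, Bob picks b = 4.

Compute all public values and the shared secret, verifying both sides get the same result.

Step 1: A = g^a mod p = 28^3 mod 53 = 10.
Step 2: B = g^b mod p = 28^4 mod 53 = 15.
Step 3: Alice computes s = B^a mod p = 15^3 mod 53 = 36.
Step 4: Bob computes s = A^b mod p = 10^4 mod 53 = 36.
Both sides agree: shared secret = 36.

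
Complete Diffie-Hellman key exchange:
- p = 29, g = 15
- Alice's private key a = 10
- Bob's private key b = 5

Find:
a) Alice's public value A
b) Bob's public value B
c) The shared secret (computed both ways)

Step 1: A = g^a mod p = 15^10 mod 29 = 13.
Step 2: B = g^b mod p = 15^5 mod 29 = 10.
Step 3: Alice computes s = B^a mod p = 10^10 mod 29 = 6.
Step 4: Bob computes s = A^b mod p = 13^5 mod 29 = 6.
Both sides agree: shared secret = 6.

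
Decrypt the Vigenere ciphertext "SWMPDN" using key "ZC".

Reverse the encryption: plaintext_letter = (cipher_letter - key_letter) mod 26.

Step 1: Extend key: ZCZCZC
Step 2: Decrypt each letter (c - k) mod 26:
  S(18) - Z(25) = (18-25) mod 26 = 19 = T
  W(22) - C(2) = (22-2) mod 26 = 20 = U
  M(12) - Z(25) = (12-25) mod 26 = 13 = N
  P(15) - C(2) = (15-2) mod 26 = 13 = N
  D(3) - Z(25) = (3-25) mod 26 = 4 = E
  N(13) - C(2) = (13-2) mod 26 = 11 = L
Plaintext: TUNNEL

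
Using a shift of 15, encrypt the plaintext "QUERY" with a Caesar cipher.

Step 1: For each letter, shift forward by 15 positions (mod 26).
  Q (position 16) -> position (16+15) mod 26 = 5 -> F
  U (position 20) -> position (20+15) mod 26 = 9 -> J
  E (position 4) -> position (4+15) mod 26 = 19 -> T
  R (position 17) -> position (17+15) mod 26 = 6 -> G
  Y (position 24) -> position (24+15) mod 26 = 13 -> N
Result: FJTGN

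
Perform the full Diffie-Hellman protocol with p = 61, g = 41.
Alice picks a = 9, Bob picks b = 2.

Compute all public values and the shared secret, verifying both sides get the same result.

Step 1: A = g^a mod p = 41^9 mod 61 = 3.
Step 2: B = g^b mod p = 41^2 mod 61 = 34.
Step 3: Alice computes s = B^a mod p = 34^9 mod 61 = 9.
Step 4: Bob computes s = A^b mod p = 3^2 mod 61 = 9.
Both sides agree: shared secret = 9.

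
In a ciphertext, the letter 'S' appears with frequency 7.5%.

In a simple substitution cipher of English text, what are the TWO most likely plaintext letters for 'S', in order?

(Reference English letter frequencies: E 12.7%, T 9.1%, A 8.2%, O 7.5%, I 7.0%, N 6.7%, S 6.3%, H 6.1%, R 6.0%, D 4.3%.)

Step 1: Observed frequency of 'S' is 7.5%.
Step 2: Compute distances to each reference frequency and sort:
  O (7.5%): difference = 0.0% <-- BEST
  I (7.0%): difference = 0.5% <-- RUNNER-UP
  A (8.2%): difference = 0.7%
  N (6.7%): difference = 0.8%
  S (6.3%): difference = 1.2%
Step 3: Most likely is 'O' (7.5%, diff 0.0%); second most likely is 'I' (7.0%, diff 0.5%).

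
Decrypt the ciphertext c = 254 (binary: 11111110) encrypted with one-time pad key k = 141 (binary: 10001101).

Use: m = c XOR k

Step 1: XOR ciphertext with key:
  Ciphertext: 11111110
  Key:        10001101
  XOR:        01110011
Step 2: Plaintext = 01110011 = 115 in decimal.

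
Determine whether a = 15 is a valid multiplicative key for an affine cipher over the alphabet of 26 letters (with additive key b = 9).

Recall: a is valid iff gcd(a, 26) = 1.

Step 1: Compute gcd(15, 26).
Step 2: gcd(15, 26) = 1.
Since gcd = 1, 15 is coprime with 26, so it is a valid key.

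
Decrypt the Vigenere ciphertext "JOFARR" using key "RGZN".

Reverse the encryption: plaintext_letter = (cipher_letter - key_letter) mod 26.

Step 1: Extend key: RGZNRG
Step 2: Decrypt each letter (c - k) mod 26:
  J(9) - R(17) = (9-17) mod 26 = 18 = S
  O(14) - G(6) = (14-6) mod 26 = 8 = I
  F(5) - Z(25) = (5-25) mod 26 = 6 = G
  A(0) - N(13) = (0-13) mod 26 = 13 = N
  R(17) - R(17) = (17-17) mod 26 = 0 = A
  R(17) - G(6) = (17-6) mod 26 = 11 = L
Plaintext: SIGNAL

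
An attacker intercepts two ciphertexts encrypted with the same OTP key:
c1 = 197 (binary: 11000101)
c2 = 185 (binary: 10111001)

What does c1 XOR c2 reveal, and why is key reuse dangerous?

Step 1: c1 XOR c2 = (m1 XOR k) XOR (m2 XOR k).
Step 2: By XOR associativity/commutativity: = m1 XOR m2 XOR k XOR k = m1 XOR m2.
Step 3: 11000101 XOR 10111001 = 01111100 = 124.
Step 4: The key cancels out! An attacker learns m1 XOR m2 = 124, revealing the relationship between plaintexts.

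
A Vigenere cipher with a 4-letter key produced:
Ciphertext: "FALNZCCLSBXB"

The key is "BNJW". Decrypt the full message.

Step 1: Key 'BNJW' has length 4. Extended key: BNJWBNJWBNJW
Step 2: Decrypt each position:
  F(5) - B(1) = 4 = E
  A(0) - N(13) = 13 = N
  L(11) - J(9) = 2 = C
  N(13) - W(22) = 17 = R
  Z(25) - B(1) = 24 = Y
  C(2) - N(13) = 15 = P
  C(2) - J(9) = 19 = T
  L(11) - W(22) = 15 = P
  S(18) - B(1) = 17 = R
  B(1) - N(13) = 14 = O
  X(23) - J(9) = 14 = O
  B(1) - W(22) = 5 = F
Plaintext: ENCRYPTPROOF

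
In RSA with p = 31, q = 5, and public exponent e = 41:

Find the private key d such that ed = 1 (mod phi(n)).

Step 1: n = 31 * 5 = 155.
Step 2: phi(n) = 30 * 4 = 120.
Step 3: Find d such that 41 * d = 1 (mod 120).
Step 4: d = 41^(-1) mod 120 = 41.
Verification: 41 * 41 = 1681 = 14 * 120 + 1.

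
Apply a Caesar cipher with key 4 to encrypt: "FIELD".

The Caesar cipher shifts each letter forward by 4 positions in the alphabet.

Step 1: For each letter, shift forward by 4 positions (mod 26).
  F (position 5) -> position (5+4) mod 26 = 9 -> J
  I (position 8) -> position (8+4) mod 26 = 12 -> M
  E (position 4) -> position (4+4) mod 26 = 8 -> I
  L (position 11) -> position (11+4) mod 26 = 15 -> P
  D (position 3) -> position (3+4) mod 26 = 7 -> H
Result: JMIPH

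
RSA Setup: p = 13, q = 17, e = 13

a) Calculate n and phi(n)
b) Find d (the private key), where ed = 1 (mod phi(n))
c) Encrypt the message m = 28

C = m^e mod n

Step 1: n = 13 * 17 = 221.
Step 2: phi(n) = (13-1)(17-1) = 12 * 16 = 192.
Step 3: Find d = 13^(-1) mod 192 = 133.
  Verify: 13 * 133 = 1729 = 1 (mod 192).
Step 4: C = 28^13 mod 221 = 41.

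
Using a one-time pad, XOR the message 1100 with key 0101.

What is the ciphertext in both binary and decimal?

Step 1: Write out the XOR operation bit by bit:
  Message: 1100
  Key:     0101
  XOR:     1001
Step 2: Convert to decimal: 1001 = 9.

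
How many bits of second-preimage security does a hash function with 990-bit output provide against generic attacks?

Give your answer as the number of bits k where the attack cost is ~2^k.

Step 1: The hash has a 990-bit output.
Step 2: Second-preimage resistance means: given a specific input x, it should be infeasible to find a different y with h(y) = h(x).
With a 990-bit output, a generic search for a second preimage costs about 2^990 evaluations (each trial matches the fixed target with probability 2^-990).
Step 3: Security level = 990 bits.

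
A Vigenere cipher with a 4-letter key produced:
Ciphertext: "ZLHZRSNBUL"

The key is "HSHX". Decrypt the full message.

Step 1: Key 'HSHX' has length 4. Extended key: HSHXHSHXHS
Step 2: Decrypt each position:
  Z(25) - H(7) = 18 = S
  L(11) - S(18) = 19 = T
  H(7) - H(7) = 0 = A
  Z(25) - X(23) = 2 = C
  R(17) - H(7) = 10 = K
  S(18) - S(18) = 0 = A
  N(13) - H(7) = 6 = G
  B(1) - X(23) = 4 = E
  U(20) - H(7) = 13 = N
  L(11) - S(18) = 19 = T
Plaintext: STACKAGENT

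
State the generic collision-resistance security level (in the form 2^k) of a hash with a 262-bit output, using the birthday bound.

Step 1: The birthday paradox gives collision probability ~50% after sqrt(2^n) = 2^(n/2) hashes.
Step 2: For 262-bit output: 2^(262/2) = 2^131.
Step 3: Approximately 2^131 hash computations needed.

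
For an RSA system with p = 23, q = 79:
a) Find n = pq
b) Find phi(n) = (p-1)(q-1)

Step 1: n = p * q = 23 * 79 = 1817.
Step 2: phi(n) = (p-1)(q-1) = 22 * 78 = 1716.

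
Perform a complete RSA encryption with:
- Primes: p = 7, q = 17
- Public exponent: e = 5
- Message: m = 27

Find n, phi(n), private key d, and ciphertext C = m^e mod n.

Step 1: n = 7 * 17 = 119.
Step 2: phi(n) = (7-1)(17-1) = 6 * 16 = 96.
Step 3: Find d = 5^(-1) mod 96 = 77.
  Verify: 5 * 77 = 385 = 1 (mod 96).
Step 4: C = 27^5 mod 119 = 6.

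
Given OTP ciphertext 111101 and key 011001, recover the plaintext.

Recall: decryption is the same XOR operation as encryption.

Step 1: XOR ciphertext with key:
  Ciphertext: 111101
  Key:        011001
  XOR:        100100
Step 2: Plaintext = 100100 = 36 in decimal.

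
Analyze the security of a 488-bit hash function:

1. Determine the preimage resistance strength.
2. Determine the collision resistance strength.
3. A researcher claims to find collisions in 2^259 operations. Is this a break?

Step 1: Preimage resistance requires brute-force of 2^488 operations.
Step 2: Collision resistance (birthday bound) = 2^(488/2) = 2^244.
Step 3: The claimed attack costs 2^259 operations.
Step 4: Since 2^259 >= 2^244, the claimed attack is no faster than the generic birthday attack, so this does not break collision resistance.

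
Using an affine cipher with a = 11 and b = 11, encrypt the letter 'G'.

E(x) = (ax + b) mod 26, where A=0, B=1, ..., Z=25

Step 1: Convert 'G' to number: x = 6.
Step 2: E(6) = (11 * 6 + 11) mod 26 = 77 mod 26 = 25.
Step 3: Convert 25 back to letter: Z.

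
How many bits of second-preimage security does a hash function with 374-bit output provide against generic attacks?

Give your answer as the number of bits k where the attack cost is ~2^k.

Step 1: The hash has a 374-bit output.
Step 2: Second-preimage resistance means: given a specific input x, it should be infeasible to find a different y with h(y) = h(x).
With a 374-bit output, a generic search for a second preimage costs about 2^374 evaluations (each trial matches the fixed target with probability 2^-374).
Step 3: Security level = 374 bits.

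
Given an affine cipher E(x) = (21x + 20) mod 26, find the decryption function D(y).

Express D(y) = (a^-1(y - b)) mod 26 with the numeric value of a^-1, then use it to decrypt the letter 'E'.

Step 1: Find a^-1, the modular inverse of 21 mod 26.
Step 2: We need 21 * a^-1 = 1 (mod 26).
Step 3: 21 * 5 = 105 = 4 * 26 + 1, so a^-1 = 5.
Step 4: D(y) = 5(y - 20) mod 26.
Step 5: Apply to 'E' (y = 4): D(4) = 5 * (4 - 20) mod 26 = 5 * -16 mod 26 = 24 -> 'Y'.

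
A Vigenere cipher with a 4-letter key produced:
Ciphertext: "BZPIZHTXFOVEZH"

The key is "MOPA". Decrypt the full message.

Step 1: Key 'MOPA' has length 4. Extended key: MOPAMOPAMOPAMO
Step 2: Decrypt each position:
  B(1) - M(12) = 15 = P
  Z(25) - O(14) = 11 = L
  P(15) - P(15) = 0 = A
  I(8) - A(0) = 8 = I
  Z(25) - M(12) = 13 = N
  H(7) - O(14) = 19 = T
  T(19) - P(15) = 4 = E
  X(23) - A(0) = 23 = X
  F(5) - M(12) = 19 = T
  O(14) - O(14) = 0 = A
  V(21) - P(15) = 6 = G
  E(4) - A(0) = 4 = E
  Z(25) - M(12) = 13 = N
  H(7) - O(14) = 19 = T
Plaintext: PLAINTEXTAGENT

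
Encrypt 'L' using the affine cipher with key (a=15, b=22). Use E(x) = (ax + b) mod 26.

Step 1: Convert 'L' to number: x = 11.
Step 2: E(11) = (15 * 11 + 22) mod 26 = 187 mod 26 = 5.
Step 3: Convert 5 back to letter: F.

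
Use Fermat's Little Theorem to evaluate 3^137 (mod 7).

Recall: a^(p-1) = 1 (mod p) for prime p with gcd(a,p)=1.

Step 1: Since 7 is prime, by Fermat's Little Theorem: 3^6 = 1 (mod 7).
Step 2: Reduce exponent: 137 mod 6 = 5.
Step 3: So 3^137 = 3^5 (mod 7).
Step 4: 3^5 mod 7 = 5.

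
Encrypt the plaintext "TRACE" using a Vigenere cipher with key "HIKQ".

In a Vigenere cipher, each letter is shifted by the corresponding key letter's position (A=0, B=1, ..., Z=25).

Step 1: Repeat key to match plaintext length:
  Plaintext: TRACE
  Key:       HIKQH
Step 2: Encrypt each letter:
  T(19) + H(7) = (19+7) mod 26 = 0 = A
  R(17) + I(8) = (17+8) mod 26 = 25 = Z
  A(0) + K(10) = (0+10) mod 26 = 10 = K
  C(2) + Q(16) = (2+16) mod 26 = 18 = S
  E(4) + H(7) = (4+7) mod 26 = 11 = L
Ciphertext: AZKSL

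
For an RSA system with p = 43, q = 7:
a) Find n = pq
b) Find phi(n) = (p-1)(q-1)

Step 1: n = p * q = 43 * 7 = 301.
Step 2: phi(n) = (p-1)(q-1) = 42 * 6 = 252.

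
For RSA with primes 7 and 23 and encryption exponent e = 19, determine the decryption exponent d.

Step 1: n = 7 * 23 = 161.
Step 2: phi(n) = 6 * 22 = 132.
Step 3: Find d such that 19 * d = 1 (mod 132).
Step 4: d = 19^(-1) mod 132 = 7.
Verification: 19 * 7 = 133 = 1 * 132 + 1.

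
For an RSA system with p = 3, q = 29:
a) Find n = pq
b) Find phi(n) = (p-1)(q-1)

Step 1: n = p * q = 3 * 29 = 87.
Step 2: phi(n) = (p-1)(q-1) = 2 * 28 = 56.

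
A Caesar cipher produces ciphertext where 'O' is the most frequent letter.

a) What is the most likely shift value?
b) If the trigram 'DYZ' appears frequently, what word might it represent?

Step 1: In English, 'E' is the most frequent letter (12.7%).
Step 2: The most frequent ciphertext letter is 'O' (position 14).
Step 3: Shift = (14 - 4) mod 26 = 10.
Step 4: Decrypt 'DYZ' by shifting back 10:
  D -> T
  Y -> O
  Z -> P
Step 5: 'DYZ' decrypts to 'TOP'.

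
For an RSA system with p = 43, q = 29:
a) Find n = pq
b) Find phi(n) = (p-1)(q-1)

Step 1: n = p * q = 43 * 29 = 1247.
Step 2: phi(n) = (p-1)(q-1) = 42 * 28 = 1176.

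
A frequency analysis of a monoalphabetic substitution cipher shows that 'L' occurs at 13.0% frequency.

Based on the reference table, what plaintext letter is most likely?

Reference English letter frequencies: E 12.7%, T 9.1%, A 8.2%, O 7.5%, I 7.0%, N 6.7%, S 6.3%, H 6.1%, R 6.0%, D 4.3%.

Step 1: The observed frequency is 13.0%.
Step 2: Compare with English frequencies:
  E: 12.7% (difference: 0.3%) <-- closest
  T: 9.1% (difference: 3.9%)
  A: 8.2% (difference: 4.8%)
  O: 7.5% (difference: 5.5%)
  I: 7.0% (difference: 6.0%)
  N: 6.7% (difference: 6.3%)
  S: 6.3% (difference: 6.7%)
  H: 6.1% (difference: 6.9%)
  R: 6.0% (difference: 7.0%)
  D: 4.3% (difference: 8.7%)
Step 3: 'L' most likely represents 'E' (frequency 12.7%).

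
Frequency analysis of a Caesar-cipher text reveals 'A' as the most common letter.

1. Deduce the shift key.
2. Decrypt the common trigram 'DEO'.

Step 1: In English, 'E' is the most frequent letter (12.7%).
Step 2: The most frequent ciphertext letter is 'A' (position 0).
Step 3: Shift = (0 - 4) mod 26 = 22.
Step 4: Decrypt 'DEO' by shifting back 22:
  D -> H
  E -> I
  O -> S
Step 5: 'DEO' decrypts to 'HIS'.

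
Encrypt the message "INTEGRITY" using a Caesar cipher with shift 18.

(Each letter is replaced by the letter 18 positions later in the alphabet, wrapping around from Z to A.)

Step 1: For each letter, shift forward by 18 positions (mod 26).
  I (position 8) -> position (8+18) mod 26 = 0 -> A
  N (position 13) -> position (13+18) mod 26 = 5 -> F
  T (position 19) -> position (19+18) mod 26 = 11 -> L
  E (position 4) -> position (4+18) mod 26 = 22 -> W
  G (position 6) -> position (6+18) mod 26 = 24 -> Y
  R (position 17) -> position (17+18) mod 26 = 9 -> J
  I (position 8) -> position (8+18) mod 26 = 0 -> A
  T (position 19) -> position (19+18) mod 26 = 11 -> L
  Y (position 24) -> position (24+18) mod 26 = 16 -> Q
Result: AFLWYJALQ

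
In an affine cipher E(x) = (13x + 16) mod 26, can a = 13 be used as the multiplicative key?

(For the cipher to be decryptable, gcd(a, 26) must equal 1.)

Step 1: Compute gcd(13, 26).
Step 2: gcd(13, 26) = 13.
Since gcd = 13 != 1, 13 shares a common factor with 26, so it cannot be used.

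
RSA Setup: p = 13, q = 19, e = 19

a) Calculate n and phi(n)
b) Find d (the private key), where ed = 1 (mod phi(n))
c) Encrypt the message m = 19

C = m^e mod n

Step 1: n = 13 * 19 = 247.
Step 2: phi(n) = (13-1)(19-1) = 12 * 18 = 216.
Step 3: Find d = 19^(-1) mod 216 = 91.
  Verify: 19 * 91 = 1729 = 1 (mod 216).
Step 4: C = 19^19 mod 247 = 228.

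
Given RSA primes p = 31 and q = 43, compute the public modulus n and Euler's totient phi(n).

Step 1: n = p * q = 31 * 43 = 1333.
Step 2: phi(n) = (p-1)(q-1) = 30 * 42 = 1260.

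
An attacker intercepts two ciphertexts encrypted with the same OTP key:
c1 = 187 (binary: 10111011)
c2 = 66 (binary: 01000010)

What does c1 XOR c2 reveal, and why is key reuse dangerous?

Step 1: c1 XOR c2 = (m1 XOR k) XOR (m2 XOR k).
Step 2: By XOR associativity/commutativity: = m1 XOR m2 XOR k XOR k = m1 XOR m2.
Step 3: 10111011 XOR 01000010 = 11111001 = 249.
Step 4: The key cancels out! An attacker learns m1 XOR m2 = 249, revealing the relationship between plaintexts.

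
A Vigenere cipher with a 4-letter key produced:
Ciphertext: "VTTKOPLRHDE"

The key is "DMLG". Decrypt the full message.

Step 1: Key 'DMLG' has length 4. Extended key: DMLGDMLGDML
Step 2: Decrypt each position:
  V(21) - D(3) = 18 = S
  T(19) - M(12) = 7 = H
  T(19) - L(11) = 8 = I
  K(10) - G(6) = 4 = E
  O(14) - D(3) = 11 = L
  P(15) - M(12) = 3 = D
  L(11) - L(11) = 0 = A
  R(17) - G(6) = 11 = L
  H(7) - D(3) = 4 = E
  D(3) - M(12) = 17 = R
  E(4) - L(11) = 19 = T
Plaintext: SHIELDALERT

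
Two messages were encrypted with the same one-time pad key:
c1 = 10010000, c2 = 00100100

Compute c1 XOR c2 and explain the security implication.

Step 1: c1 XOR c2 = (m1 XOR k) XOR (m2 XOR k).
Step 2: By XOR associativity/commutativity: = m1 XOR m2 XOR k XOR k = m1 XOR m2.
Step 3: 10010000 XOR 00100100 = 10110100 = 180.
Step 4: The key cancels out! An attacker learns m1 XOR m2 = 180, revealing the relationship between plaintexts.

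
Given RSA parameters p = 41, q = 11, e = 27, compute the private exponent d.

Step 1: n = 41 * 11 = 451.
Step 2: phi(n) = 40 * 10 = 400.
Step 3: Find d such that 27 * d = 1 (mod 400).
Step 4: d = 27^(-1) mod 400 = 163.
Verification: 27 * 163 = 4401 = 11 * 400 + 1.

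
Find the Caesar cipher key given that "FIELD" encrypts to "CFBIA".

Step 1: Compare first letters: F (position 5) -> C (position 2).
Step 2: Shift = (2 - 5) mod 26 = 23.
The shift value is 23.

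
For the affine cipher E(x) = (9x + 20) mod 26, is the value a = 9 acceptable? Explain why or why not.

Step 1: Compute gcd(9, 26).
Step 2: gcd(9, 26) = 1.
Since gcd = 1, 9 is coprime with 26, so it is a valid key.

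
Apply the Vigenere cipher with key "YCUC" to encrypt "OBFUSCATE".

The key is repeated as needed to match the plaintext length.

Step 1: Repeat key to match plaintext length:
  Plaintext: OBFUSCATE
  Key:       YCUCYCUCY
Step 2: Encrypt each letter:
  O(14) + Y(24) = (14+24) mod 26 = 12 = M
  B(1) + C(2) = (1+2) mod 26 = 3 = D
  F(5) + U(20) = (5+20) mod 26 = 25 = Z
  U(20) + C(2) = (20+2) mod 26 = 22 = W
  S(18) + Y(24) = (18+24) mod 26 = 16 = Q
  C(2) + C(2) = (2+2) mod 26 = 4 = E
  A(0) + U(20) = (0+20) mod 26 = 20 = U
  T(19) + C(2) = (19+2) mod 26 = 21 = V
  E(4) + Y(24) = (4+24) mod 26 = 2 = C
Ciphertext: MDZWQEUVC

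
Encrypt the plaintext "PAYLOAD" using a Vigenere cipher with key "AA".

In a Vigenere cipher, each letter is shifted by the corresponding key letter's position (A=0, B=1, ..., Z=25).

Step 1: Repeat key to match plaintext length:
  Plaintext: PAYLOAD
  Key:       AAAAAAA
Step 2: Encrypt each letter:
  P(15) + A(0) = (15+0) mod 26 = 15 = P
  A(0) + A(0) = (0+0) mod 26 = 0 = A
  Y(24) + A(0) = (24+0) mod 26 = 24 = Y
  L(11) + A(0) = (11+0) mod 26 = 11 = L
  O(14) + A(0) = (14+0) mod 26 = 14 = O
  A(0) + A(0) = (0+0) mod 26 = 0 = A
  D(3) + A(0) = (3+0) mod 26 = 3 = D
Ciphertext: PAYLOAD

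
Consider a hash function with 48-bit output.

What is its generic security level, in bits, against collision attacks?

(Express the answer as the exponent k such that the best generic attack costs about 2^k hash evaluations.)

Step 1: The hash has a 48-bit output.
Step 2: Collision resistance means it should be infeasible to find any x != y with h(x) = h(y).
By the birthday bound, a generic collision search succeeds after about sqrt(2^48) = 2^(48/2) = 2^24 evaluations.
Step 3: Security level = 24 bits.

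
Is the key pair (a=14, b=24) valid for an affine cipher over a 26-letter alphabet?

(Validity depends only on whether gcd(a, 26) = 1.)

Step 1: Compute gcd(14, 26).
Step 2: gcd(14, 26) = 2.
Since gcd = 2 != 1, 14 shares a common factor with 26, so it cannot be used.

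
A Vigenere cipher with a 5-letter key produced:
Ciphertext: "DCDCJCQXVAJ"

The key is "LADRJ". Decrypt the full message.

Step 1: Key 'LADRJ' has length 5. Extended key: LADRJLADRJL
Step 2: Decrypt each position:
  D(3) - L(11) = 18 = S
  C(2) - A(0) = 2 = C
  D(3) - D(3) = 0 = A
  C(2) - R(17) = 11 = L
  J(9) - J(9) = 0 = A
  C(2) - L(11) = 17 = R
  Q(16) - A(0) = 16 = Q
  X(23) - D(3) = 20 = U
  V(21) - R(17) = 4 = E
  A(0) - J(9) = 17 = R
  J(9) - L(11) = 24 = Y
Plaintext: SCALARQUERY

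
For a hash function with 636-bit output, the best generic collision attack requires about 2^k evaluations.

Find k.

Step 1: The hash has a 636-bit output.
Step 2: Collision resistance means it should be infeasible to find any x != y with h(x) = h(y).
By the birthday bound, a generic collision search succeeds after about sqrt(2^636) = 2^(636/2) = 2^318 evaluations.
Step 3: Security level = 318 bits.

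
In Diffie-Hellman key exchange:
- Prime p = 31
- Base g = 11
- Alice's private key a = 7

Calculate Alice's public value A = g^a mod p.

Step 1: A = g^a mod p = 11^7 mod 31.
  11^1 mod 31 = 11
  11^2 mod 31 = (11 * 11) mod 31 = 28
  11^3 mod 31 = (28 * 11) mod 31 = 29
  11^4 mod 31 = (29 * 11) mod 31 = 9
  11^5 mod 31 = (9 * 11) mod 31 = 6
  11^6 mod 31 = (6 * 11) mod 31 = 4
  11^7 mod 31 = (4 * 11) mod 31 = 13
Result: A = 13.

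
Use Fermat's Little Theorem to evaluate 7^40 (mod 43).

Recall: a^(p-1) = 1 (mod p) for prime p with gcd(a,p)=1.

Step 1: Since 43 is prime, by Fermat's Little Theorem: 7^42 = 1 (mod 43).
Step 2: Reduce exponent: 40 mod 42 = 40.
Step 3: So 7^40 = 7^40 (mod 43).
Step 4: 7^40 mod 43 = 36.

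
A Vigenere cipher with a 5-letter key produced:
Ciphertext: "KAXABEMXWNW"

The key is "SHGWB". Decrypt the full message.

Step 1: Key 'SHGWB' has length 5. Extended key: SHGWBSHGWBS
Step 2: Decrypt each position:
  K(10) - S(18) = 18 = S
  A(0) - H(7) = 19 = T
  X(23) - G(6) = 17 = R
  A(0) - W(22) = 4 = E
  B(1) - B(1) = 0 = A
  E(4) - S(18) = 12 = M
  M(12) - H(7) = 5 = F
  X(23) - G(6) = 17 = R
  W(22) - W(22) = 0 = A
  N(13) - B(1) = 12 = M
  W(22) - S(18) = 4 = E
Plaintext: STREAMFRAME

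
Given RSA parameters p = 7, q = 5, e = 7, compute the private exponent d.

Step 1: n = 7 * 5 = 35.
Step 2: phi(n) = 6 * 4 = 24.
Step 3: Find d such that 7 * d = 1 (mod 24).
Step 4: d = 7^(-1) mod 24 = 7.
Verification: 7 * 7 = 49 = 2 * 24 + 1.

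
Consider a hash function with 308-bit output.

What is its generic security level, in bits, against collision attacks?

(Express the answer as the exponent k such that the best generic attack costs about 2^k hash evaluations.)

Step 1: The hash has a 308-bit output.
Step 2: Collision resistance means it should be infeasible to find any x != y with h(x) = h(y).
By the birthday bound, a generic collision search succeeds after about sqrt(2^308) = 2^(308/2) = 2^154 evaluations.
Step 3: Security level = 154 bits.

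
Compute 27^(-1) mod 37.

Step 1: We need x such that 27 * x = 1 (mod 37).
Step 2: Using the extended Euclidean algorithm or trial:
  27 * 11 = 297 = 8 * 37 + 1.
Step 3: Since 297 mod 37 = 1, the inverse is x = 11.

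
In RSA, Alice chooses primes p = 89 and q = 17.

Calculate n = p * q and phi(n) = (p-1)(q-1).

Step 1: n = p * q = 89 * 17 = 1513.
Step 2: phi(n) = (p-1)(q-1) = 88 * 16 = 1408.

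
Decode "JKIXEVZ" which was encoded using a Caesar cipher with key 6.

Step 1: Reverse the shift by subtracting 6 from each letter position.
  J (position 9) -> position (9-6) mod 26 = 3 -> D
  K (position 10) -> position (10-6) mod 26 = 4 -> E
  I (position 8) -> position (8-6) mod 26 = 2 -> C
  X (position 23) -> position (23-6) mod 26 = 17 -> R
  E (position 4) -> position (4-6) mod 26 = 24 -> Y
  V (position 21) -> position (21-6) mod 26 = 15 -> P
  Z (position 25) -> position (25-6) mod 26 = 19 -> T
Decrypted message: DECRYPT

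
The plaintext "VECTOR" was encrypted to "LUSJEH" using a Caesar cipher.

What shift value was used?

Step 1: Compare first letters: V (position 21) -> L (position 11).
Step 2: Shift = (11 - 21) mod 26 = 16.
The shift value is 16.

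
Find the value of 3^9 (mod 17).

Step 1: Compute 3^9 mod 17 step by step, reducing modulo 17 at each step.
  3^1 mod 17 = 3
  3^2 mod 17 = (3 * 3) mod 17 = 9
  3^3 mod 17 = (9 * 3) mod 17 = 10
  3^4 mod 17 = (10 * 3) mod 17 = 13
  3^5 mod 17 = (13 * 3) mod 17 = 5
  3^6 mod 17 = (5 * 3) mod 17 = 15
  3^7 mod 17 = (15 * 3) mod 17 = 11
  3^8 mod 17 = (11 * 3) mod 17 = 16
  3^9 mod 17 = (16 * 3) mod 17 = 14
Step 2: Result = 14.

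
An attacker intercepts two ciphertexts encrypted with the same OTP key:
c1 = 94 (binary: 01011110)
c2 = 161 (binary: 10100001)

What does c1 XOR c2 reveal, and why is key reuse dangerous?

Step 1: c1 XOR c2 = (m1 XOR k) XOR (m2 XOR k).
Step 2: By XOR associativity/commutativity: = m1 XOR m2 XOR k XOR k = m1 XOR m2.
Step 3: 01011110 XOR 10100001 = 11111111 = 255.
Step 4: The key cancels out! An attacker learns m1 XOR m2 = 255, revealing the relationship between plaintexts.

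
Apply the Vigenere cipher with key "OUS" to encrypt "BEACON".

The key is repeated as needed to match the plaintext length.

Step 1: Repeat key to match plaintext length:
  Plaintext: BEACON
  Key:       OUSOUS
Step 2: Encrypt each letter:
  B(1) + O(14) = (1+14) mod 26 = 15 = P
  E(4) + U(20) = (4+20) mod 26 = 24 = Y
  A(0) + S(18) = (0+18) mod 26 = 18 = S
  C(2) + O(14) = (2+14) mod 26 = 16 = Q
  O(14) + U(20) = (14+20) mod 26 = 8 = I
  N(13) + S(18) = (13+18) mod 26 = 5 = F
Ciphertext: PYSQIF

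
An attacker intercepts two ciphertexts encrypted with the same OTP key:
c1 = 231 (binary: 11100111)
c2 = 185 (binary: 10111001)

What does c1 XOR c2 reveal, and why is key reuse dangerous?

Step 1: c1 XOR c2 = (m1 XOR k) XOR (m2 XOR k).
Step 2: By XOR associativity/commutativity: = m1 XOR m2 XOR k XOR k = m1 XOR m2.
Step 3: 11100111 XOR 10111001 = 01011110 = 94.
Step 4: The key cancels out! An attacker learns m1 XOR m2 = 94, revealing the relationship between plaintexts.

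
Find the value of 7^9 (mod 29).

Step 1: Compute 7^9 mod 29 step by step, reducing modulo 29 at each step.
  7^1 mod 29 = 7
  7^2 mod 29 = (7 * 7) mod 29 = 20
  7^3 mod 29 = (20 * 7) mod 29 = 24
  7^4 mod 29 = (24 * 7) mod 29 = 23
  7^5 mod 29 = (23 * 7) mod 29 = 16
  7^6 mod 29 = (16 * 7) mod 29 = 25
  7^7 mod 29 = (25 * 7) mod 29 = 1
  7^8 mod 29 = (1 * 7) mod 29 = 7
  7^9 mod 29 = (7 * 7) mod 29 = 20
Step 2: Result = 20.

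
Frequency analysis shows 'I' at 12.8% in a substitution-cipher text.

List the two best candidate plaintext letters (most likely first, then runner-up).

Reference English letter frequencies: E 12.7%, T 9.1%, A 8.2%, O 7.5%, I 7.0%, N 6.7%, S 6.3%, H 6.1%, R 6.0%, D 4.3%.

Step 1: Observed frequency of 'I' is 12.8%.
Step 2: Compute distances to each reference frequency and sort:
  E (12.7%): difference = 0.1% <-- BEST
  T (9.1%): difference = 3.7% <-- RUNNER-UP
  A (8.2%): difference = 4.6%
  O (7.5%): difference = 5.3%
  I (7.0%): difference = 5.8%
Step 3: Most likely is 'E' (12.7%, diff 0.1%); second most likely is 'T' (9.1%, diff 3.7%).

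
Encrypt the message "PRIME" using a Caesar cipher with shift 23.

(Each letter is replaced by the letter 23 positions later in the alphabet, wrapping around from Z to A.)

Step 1: For each letter, shift forward by 23 positions (mod 26).
  P (position 15) -> position (15+23) mod 26 = 12 -> M
  R (position 17) -> position (17+23) mod 26 = 14 -> O
  I (position 8) -> position (8+23) mod 26 = 5 -> F
  M (position 12) -> position (12+23) mod 26 = 9 -> J
  E (position 4) -> position (4+23) mod 26 = 1 -> B
Result: MOFJB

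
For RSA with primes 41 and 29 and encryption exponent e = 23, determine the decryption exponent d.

Step 1: n = 41 * 29 = 1189.
Step 2: phi(n) = 40 * 28 = 1120.
Step 3: Find d such that 23 * d = 1 (mod 1120).
Step 4: d = 23^(-1) mod 1120 = 487.
Verification: 23 * 487 = 11201 = 10 * 1120 + 1.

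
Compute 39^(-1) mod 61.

Step 1: We need x such that 39 * x = 1 (mod 61).
Step 2: Using the extended Euclidean algorithm or trial:
  39 * 36 = 1404 = 23 * 61 + 1.
Step 3: Since 1404 mod 61 = 1, the inverse is x = 36.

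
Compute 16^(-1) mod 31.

Step 1: We need x such that 16 * x = 1 (mod 31).
Step 2: Using the extended Euclidean algorithm or trial:
  16 * 2 = 32 = 1 * 31 + 1.
Step 3: Since 32 mod 31 = 1, the inverse is x = 2.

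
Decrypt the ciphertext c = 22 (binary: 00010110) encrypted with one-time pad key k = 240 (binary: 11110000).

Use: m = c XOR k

Step 1: XOR ciphertext with key:
  Ciphertext: 00010110
  Key:        11110000
  XOR:        11100110
Step 2: Plaintext = 11100110 = 230 in decimal.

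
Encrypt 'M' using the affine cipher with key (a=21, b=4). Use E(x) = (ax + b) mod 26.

Step 1: Convert 'M' to number: x = 12.
Step 2: E(12) = (21 * 12 + 4) mod 26 = 256 mod 26 = 22.
Step 3: Convert 22 back to letter: W.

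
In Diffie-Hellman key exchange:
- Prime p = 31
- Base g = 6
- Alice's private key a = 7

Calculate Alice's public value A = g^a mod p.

Step 1: A = g^a mod p = 6^7 mod 31.
  6^1 mod 31 = 6
  6^2 mod 31 = (6 * 6) mod 31 = 5
  6^3 mod 31 = (5 * 6) mod 31 = 30
  6^4 mod 31 = (30 * 6) mod 31 = 25
  6^5 mod 31 = (25 * 6) mod 31 = 26
  6^6 mod 31 = (26 * 6) mod 31 = 1
  6^7 mod 31 = (1 * 6) mod 31 = 6
Result: A = 6.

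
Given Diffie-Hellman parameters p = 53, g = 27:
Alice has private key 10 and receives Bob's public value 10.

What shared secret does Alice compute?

Step 1: s = B^a mod p = 10^10 mod 53.
  10^1 mod 53 = 10
  10^2 mod 53 = (10 * 10) mod 53 = 47
  10^3 mod 53 = (47 * 10) mod 53 = 46
  10^4 mod 53 = (46 * 10) mod 53 = 36
  10^5 mod 53 = (36 * 10) mod 53 = 42
  10^6 mod 53 = (42 * 10) mod 53 = 49
  10^7 mod 53 = (49 * 10) mod 53 = 13
  10^8 mod 53 = (13 * 10) mod 53 = 24
  10^9 mod 53 = (24 * 10) mod 53 = 28
  10^10 mod 53 = (28 * 10) mod 53 = 15
Result: shared secret = 15.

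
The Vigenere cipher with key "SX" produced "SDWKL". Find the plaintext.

Step 1: Extend key: SXSXS
Step 2: Decrypt each letter (c - k) mod 26:
  S(18) - S(18) = (18-18) mod 26 = 0 = A
  D(3) - X(23) = (3-23) mod 26 = 6 = G
  W(22) - S(18) = (22-18) mod 26 = 4 = E
  K(10) - X(23) = (10-23) mod 26 = 13 = N
  L(11) - S(18) = (11-18) mod 26 = 19 = T
Plaintext: AGENT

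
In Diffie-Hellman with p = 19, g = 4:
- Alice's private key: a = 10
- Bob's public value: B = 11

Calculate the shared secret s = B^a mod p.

Step 1: s = B^a mod p = 11^10 mod 19.
  11^1 mod 19 = 11
  11^2 mod 19 = (11 * 11) mod 19 = 7
  11^3 mod 19 = (7 * 11) mod 19 = 1
  11^4 mod 19 = (1 * 11) mod 19 = 11
  11^5 mod 19 = (11 * 11) mod 19 = 7
  11^6 mod 19 = (7 * 11) mod 19 = 1
  11^7 mod 19 = (1 * 11) mod 19 = 11
  11^8 mod 19 = (11 * 11) mod 19 = 7
  11^9 mod 19 = (7 * 11) mod 19 = 1
  11^10 mod 19 = (1 * 11) mod 19 = 11
Result: shared secret = 11.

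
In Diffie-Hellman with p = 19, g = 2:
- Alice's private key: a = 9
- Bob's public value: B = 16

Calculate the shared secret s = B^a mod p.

Step 1: s = B^a mod p = 16^9 mod 19.
  16^1 mod 19 = 16
  16^2 mod 19 = (16 * 16) mod 19 = 9
  16^3 mod 19 = (9 * 16) mod 19 = 11
  16^4 mod 19 = (11 * 16) mod 19 = 5
  16^5 mod 19 = (5 * 16) mod 19 = 4
  16^6 mod 19 = (4 * 16) mod 19 = 7
  16^7 mod 19 = (7 * 16) mod 19 = 17
  16^8 mod 19 = (17 * 16) mod 19 = 6
  16^9 mod 19 = (6 * 16) mod 19 = 1
Result: shared secret = 1.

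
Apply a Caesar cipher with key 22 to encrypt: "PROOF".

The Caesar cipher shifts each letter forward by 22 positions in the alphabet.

Step 1: For each letter, shift forward by 22 positions (mod 26).
  P (position 15) -> position (15+22) mod 26 = 11 -> L
  R (position 17) -> position (17+22) mod 26 = 13 -> N
  O (position 14) -> position (14+22) mod 26 = 10 -> K
  O (position 14) -> position (14+22) mod 26 = 10 -> K
  F (position 5) -> position (5+22) mod 26 = 1 -> B
Result: LNKKB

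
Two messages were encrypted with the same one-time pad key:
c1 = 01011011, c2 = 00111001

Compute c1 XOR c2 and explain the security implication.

Step 1: c1 XOR c2 = (m1 XOR k) XOR (m2 XOR k).
Step 2: By XOR associativity/commutativity: = m1 XOR m2 XOR k XOR k = m1 XOR m2.
Step 3: 01011011 XOR 00111001 = 01100010 = 98.
Step 4: The key cancels out! An attacker learns m1 XOR m2 = 98, revealing the relationship between plaintexts.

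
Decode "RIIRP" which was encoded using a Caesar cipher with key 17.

Step 1: Reverse the shift by subtracting 17 from each letter position.
  R (position 17) -> position (17-17) mod 26 = 0 -> A
  I (position 8) -> position (8-17) mod 26 = 17 -> R
  I (position 8) -> position (8-17) mod 26 = 17 -> R
  R (position 17) -> position (17-17) mod 26 = 0 -> A
  P (position 15) -> position (15-17) mod 26 = 24 -> Y
Decrypted message: ARRAY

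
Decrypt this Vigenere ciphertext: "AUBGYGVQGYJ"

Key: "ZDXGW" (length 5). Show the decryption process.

Step 1: Key 'ZDXGW' has length 5. Extended key: ZDXGWZDXGWZ
Step 2: Decrypt each position:
  A(0) - Z(25) = 1 = B
  U(20) - D(3) = 17 = R
  B(1) - X(23) = 4 = E
  G(6) - G(6) = 0 = A
  Y(24) - W(22) = 2 = C
  G(6) - Z(25) = 7 = H
  V(21) - D(3) = 18 = S
  Q(16) - X(23) = 19 = T
  G(6) - G(6) = 0 = A
  Y(24) - W(22) = 2 = C
  J(9) - Z(25) = 10 = K
Plaintext: BREACHSTACK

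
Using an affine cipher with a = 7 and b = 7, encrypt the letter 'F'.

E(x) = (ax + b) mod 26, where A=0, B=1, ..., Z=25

Step 1: Convert 'F' to number: x = 5.
Step 2: E(5) = (7 * 5 + 7) mod 26 = 42 mod 26 = 16.
Step 3: Convert 16 back to letter: Q.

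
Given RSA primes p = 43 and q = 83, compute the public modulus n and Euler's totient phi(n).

Step 1: n = p * q = 43 * 83 = 3569.
Step 2: phi(n) = (p-1)(q-1) = 42 * 82 = 3444.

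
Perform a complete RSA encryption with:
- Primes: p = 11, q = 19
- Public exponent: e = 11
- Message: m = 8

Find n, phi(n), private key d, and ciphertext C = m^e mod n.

Step 1: n = 11 * 19 = 209.
Step 2: phi(n) = (11-1)(19-1) = 10 * 18 = 180.
Step 3: Find d = 11^(-1) mod 180 = 131.
  Verify: 11 * 131 = 1441 = 1 (mod 180).
Step 4: C = 8^11 mod 209 = 107.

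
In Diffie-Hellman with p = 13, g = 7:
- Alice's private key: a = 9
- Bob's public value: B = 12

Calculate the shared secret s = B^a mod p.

Step 1: s = B^a mod p = 12^9 mod 13.
  12^1 mod 13 = 12
  12^2 mod 13 = (12 * 12) mod 13 = 1
  12^3 mod 13 = (1 * 12) mod 13 = 12
  12^4 mod 13 = (12 * 12) mod 13 = 1
  12^5 mod 13 = (1 * 12) mod 13 = 12
  12^6 mod 13 = (12 * 12) mod 13 = 1
  12^7 mod 13 = (1 * 12) mod 13 = 12
  12^8 mod 13 = (12 * 12) mod 13 = 1
  12^9 mod 13 = (1 * 12) mod 13 = 12
Result: shared secret = 12.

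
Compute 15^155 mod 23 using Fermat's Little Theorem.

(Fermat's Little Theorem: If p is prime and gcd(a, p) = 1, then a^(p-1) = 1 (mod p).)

Step 1: Since 23 is prime, by Fermat's Little Theorem: 15^22 = 1 (mod 23).
Step 2: Reduce exponent: 155 mod 22 = 1.
Step 3: So 15^155 = 15^1 (mod 23).
Step 4: 15^1 mod 23 = 15.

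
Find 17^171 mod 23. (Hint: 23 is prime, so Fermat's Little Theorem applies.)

Step 1: Since 23 is prime, by Fermat's Little Theorem: 17^22 = 1 (mod 23).
Step 2: Reduce exponent: 171 mod 22 = 17.
Step 3: So 17^171 = 17^17 (mod 23).
Step 4: 17^17 mod 23 = 11.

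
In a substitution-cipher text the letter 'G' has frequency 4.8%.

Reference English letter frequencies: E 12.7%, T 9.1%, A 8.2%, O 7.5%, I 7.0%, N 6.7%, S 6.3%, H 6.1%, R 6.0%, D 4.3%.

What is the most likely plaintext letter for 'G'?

Step 1: The observed frequency is 4.8%.
Step 2: Compare with English frequencies:
  E: 12.7% (difference: 7.9%)
  T: 9.1% (difference: 4.3%)
  A: 8.2% (difference: 3.4%)
  O: 7.5% (difference: 2.7%)
  I: 7.0% (difference: 2.2%)
  N: 6.7% (difference: 1.9%)
  S: 6.3% (difference: 1.5%)
  H: 6.1% (difference: 1.3%)
  R: 6.0% (difference: 1.2%)
  D: 4.3% (difference: 0.5%) <-- closest
Step 3: 'G' most likely represents 'D' (frequency 4.3%).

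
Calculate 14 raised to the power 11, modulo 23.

Step 1: Compute 14^11 mod 23 step by step, reducing modulo 23 at each step.
  14^1 mod 23 = 14
  14^2 mod 23 = (14 * 14) mod 23 = 12
  14^3 mod 23 = (12 * 14) mod 23 = 7
  14^4 mod 23 = (7 * 14) mod 23 = 6
  14^5 mod 23 = (6 * 14) mod 23 = 15
  14^6 mod 23 = (15 * 14) mod 23 = 3
  14^7 mod 23 = (3 * 14) mod 23 = 19
  14^8 mod 23 = (19 * 14) mod 23 = 13
  14^9 mod 23 = (13 * 14) mod 23 = 21
  14^10 mod 23 = (21 * 14) mod 23 = 18
  14^11 mod 23 = (18 * 14) mod 23 = 22
Step 2: Result = 22.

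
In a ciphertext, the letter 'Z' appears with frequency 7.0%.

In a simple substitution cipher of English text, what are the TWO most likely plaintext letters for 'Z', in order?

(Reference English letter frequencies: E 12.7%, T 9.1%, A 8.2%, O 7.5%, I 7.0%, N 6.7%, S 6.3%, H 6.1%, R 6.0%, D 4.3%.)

Step 1: Observed frequency of 'Z' is 7.0%.
Step 2: Compute distances to each reference frequency and sort:
  I (7.0%): difference = 0.0% <-- BEST
  N (6.7%): difference = 0.3% <-- RUNNER-UP
  O (7.5%): difference = 0.5%
  S (6.3%): difference = 0.7%
  H (6.1%): difference = 0.9%
Step 3: Most likely is 'I' (7.0%, diff 0.0%); second most likely is 'N' (6.7%, diff 0.3%).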